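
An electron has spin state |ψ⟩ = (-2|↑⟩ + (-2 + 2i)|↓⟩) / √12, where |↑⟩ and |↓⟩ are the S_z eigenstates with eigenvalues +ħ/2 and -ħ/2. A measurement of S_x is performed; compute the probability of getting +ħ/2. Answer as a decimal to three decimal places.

0.833

|+x⟩ = (|↑⟩ + |↓⟩)/√2, so ⟨+x|ψ⟩ = (-4 + 2i) / (√2·√12).
P = |-4 + 2i|² / 24 = 20/24.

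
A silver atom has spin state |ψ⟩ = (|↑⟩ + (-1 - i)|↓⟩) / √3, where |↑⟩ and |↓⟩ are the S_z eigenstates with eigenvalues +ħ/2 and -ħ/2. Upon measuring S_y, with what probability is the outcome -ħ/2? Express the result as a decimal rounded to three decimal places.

0.833

|-y⟩ = (|↑⟩ - i|↓⟩)/√2, so ⟨-y|ψ⟩ = (2 - i) / (√2·√3).
P = |2 - i|² / 6 = 5/6.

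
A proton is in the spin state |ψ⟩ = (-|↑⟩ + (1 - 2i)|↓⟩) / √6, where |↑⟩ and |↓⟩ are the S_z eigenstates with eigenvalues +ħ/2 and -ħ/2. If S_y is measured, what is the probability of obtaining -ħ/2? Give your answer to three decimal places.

0.167

|-y⟩ = (|↑⟩ - i|↓⟩)/√2, so ⟨-y|ψ⟩ = (1 + i) / (√2·√6).
P = |1 + i|² / 12 = 2/12.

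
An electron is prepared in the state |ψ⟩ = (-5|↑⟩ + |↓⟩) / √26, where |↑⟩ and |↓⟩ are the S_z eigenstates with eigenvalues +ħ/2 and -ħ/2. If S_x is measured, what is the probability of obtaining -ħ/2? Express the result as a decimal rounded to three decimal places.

0.692

|-x⟩ = (|↑⟩ - |↓⟩)/√2, so ⟨-x|ψ⟩ = (-6) / (√2·√26).
P = |-6|² / 52 = 36/52.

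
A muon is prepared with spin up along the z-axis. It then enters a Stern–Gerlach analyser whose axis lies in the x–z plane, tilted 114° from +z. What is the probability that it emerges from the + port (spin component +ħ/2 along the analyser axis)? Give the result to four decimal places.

0.2966

For spin-½, the probability of finding spin-up along an axis at angle θ to the initial spin direction is cos²(θ/2); spin-down is sin²(θ/2).
θ = 114°, so P = cos²(57°) ≈ 0.2966.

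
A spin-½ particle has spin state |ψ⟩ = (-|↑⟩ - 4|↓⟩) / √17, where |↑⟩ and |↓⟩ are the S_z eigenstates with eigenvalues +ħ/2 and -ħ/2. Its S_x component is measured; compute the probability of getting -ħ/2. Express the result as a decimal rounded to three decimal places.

|-x⟩ = (|↑⟩ - |↓⟩)/√2, so ⟨-x|ψ⟩ = (3) / (√2·√17).
P = |3|² / 34 = 9/34.

0.265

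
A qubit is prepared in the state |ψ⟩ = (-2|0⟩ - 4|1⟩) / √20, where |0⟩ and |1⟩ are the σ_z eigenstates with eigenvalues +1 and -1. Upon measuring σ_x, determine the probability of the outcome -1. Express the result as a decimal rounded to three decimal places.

|-x⟩ = (|0⟩ - |1⟩)/√2, so ⟨-x|ψ⟩ = (2) / (√2·√20).
P = |2|² / 40 = 4/40.

0.100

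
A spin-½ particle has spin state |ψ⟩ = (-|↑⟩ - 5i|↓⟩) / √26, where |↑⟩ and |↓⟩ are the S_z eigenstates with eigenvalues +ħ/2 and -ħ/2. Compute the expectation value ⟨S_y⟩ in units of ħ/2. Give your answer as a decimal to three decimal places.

0.385

⟨σ_y⟩ = 2 Im(a* b)/(|a|²+|b|²) with a = -1, b = -5i.
a* b = 5i, so ⟨σ_y⟩ = 10/26.
⟨S_y⟩ = (ħ/2)·⟨σ_y⟩.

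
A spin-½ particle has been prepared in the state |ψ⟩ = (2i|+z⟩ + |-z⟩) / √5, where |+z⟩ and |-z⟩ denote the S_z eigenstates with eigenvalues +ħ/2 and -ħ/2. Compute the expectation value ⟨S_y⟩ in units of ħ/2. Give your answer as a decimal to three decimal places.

-0.800

⟨σ_y⟩ = 2 Im(a* b)/(|a|²+|b|²) with a = 2i, b = 1.
a* b = -2i, so ⟨σ_y⟩ = -4/5.
⟨S_y⟩ = (ħ/2)·⟨σ_y⟩.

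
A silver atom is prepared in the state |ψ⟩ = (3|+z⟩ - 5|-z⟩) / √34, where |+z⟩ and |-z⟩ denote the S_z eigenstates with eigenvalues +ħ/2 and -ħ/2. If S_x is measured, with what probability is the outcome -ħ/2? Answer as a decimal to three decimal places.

|-x⟩ = (|+z⟩ - |-z⟩)/√2, so ⟨-x|ψ⟩ = (8) / (√2·√34).
P = |8|² / 68 = 64/68.

0.941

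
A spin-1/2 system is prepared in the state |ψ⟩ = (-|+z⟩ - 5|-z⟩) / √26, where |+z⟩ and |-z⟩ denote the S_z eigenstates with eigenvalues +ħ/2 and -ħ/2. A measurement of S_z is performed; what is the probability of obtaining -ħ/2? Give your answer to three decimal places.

The -ħ/2 outcome corresponds to |-z⟩. Its amplitude in |ψ⟩ is -5/√26.
P = |-5|² / 26 = 25/26.

0.962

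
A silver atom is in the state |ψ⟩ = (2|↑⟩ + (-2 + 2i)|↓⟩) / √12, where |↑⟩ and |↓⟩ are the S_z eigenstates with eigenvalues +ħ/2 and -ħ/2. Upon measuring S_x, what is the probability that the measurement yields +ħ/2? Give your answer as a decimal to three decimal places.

|+x⟩ = (|↑⟩ + |↓⟩)/√2, so ⟨+x|ψ⟩ = (2i) / (√2·√12).
P = |2i|² / 24 = 4/24.

0.167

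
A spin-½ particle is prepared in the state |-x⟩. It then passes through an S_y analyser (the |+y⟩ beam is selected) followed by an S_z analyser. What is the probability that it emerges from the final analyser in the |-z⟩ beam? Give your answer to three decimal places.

First analyser (S_y): from |-x⟩, P(|+y⟩) = 1/2.
After stage 1 the state is |+y⟩; P(|-z⟩) = |⟨-z|+y⟩|² = 1/2.
Joint probability = 1/2 × 1/2 = 0.250.

0.250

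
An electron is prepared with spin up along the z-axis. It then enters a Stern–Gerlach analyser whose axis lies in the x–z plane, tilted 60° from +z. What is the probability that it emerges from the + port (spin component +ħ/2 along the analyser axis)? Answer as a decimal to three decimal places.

For spin-½, the probability of finding spin-up along an axis at angle θ to the initial spin direction is cos²(θ/2); spin-down is sin²(θ/2).
θ = 60°, so P = cos²(30°) ≈ 0.750.

0.750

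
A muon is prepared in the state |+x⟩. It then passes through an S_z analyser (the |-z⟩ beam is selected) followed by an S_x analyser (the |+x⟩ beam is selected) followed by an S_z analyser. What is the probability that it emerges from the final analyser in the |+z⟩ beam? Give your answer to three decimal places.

0.125

First analyser (S_z): from |+x⟩, P(|-z⟩) = 1/2.
After stage 1 the state is |-z⟩; P(|+x⟩) = |⟨+x|-z⟩|² = 1/2.
After stage 2 the state is |+x⟩; P(|+z⟩) = |⟨+z|+x⟩|² = 1/2.
Joint probability = 1/2 × 1/2 × 1/2 = 0.125.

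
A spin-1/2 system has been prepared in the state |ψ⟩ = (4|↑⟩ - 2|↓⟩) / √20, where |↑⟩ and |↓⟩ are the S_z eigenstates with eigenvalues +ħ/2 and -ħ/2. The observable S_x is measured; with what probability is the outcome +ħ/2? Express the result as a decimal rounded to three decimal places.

|+x⟩ = (|↑⟩ + |↓⟩)/√2, so ⟨+x|ψ⟩ = (2) / (√2·√20).
P = |2|² / 40 = 4/40.

0.100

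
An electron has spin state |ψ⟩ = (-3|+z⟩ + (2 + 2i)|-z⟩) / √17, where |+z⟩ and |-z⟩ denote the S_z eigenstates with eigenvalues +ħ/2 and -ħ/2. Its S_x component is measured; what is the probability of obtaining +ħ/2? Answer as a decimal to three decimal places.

0.147

|+x⟩ = (|+z⟩ + |-z⟩)/√2, so ⟨+x|ψ⟩ = (-1 + 2i) / (√2·√17).
P = |-1 + 2i|² / 34 = 5/34.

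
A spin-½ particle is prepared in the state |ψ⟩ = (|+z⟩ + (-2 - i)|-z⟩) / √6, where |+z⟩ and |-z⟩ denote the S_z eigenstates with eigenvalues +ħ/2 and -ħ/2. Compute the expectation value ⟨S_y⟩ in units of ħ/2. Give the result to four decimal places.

⟨σ_y⟩ = 2 Im(a* b)/(|a|²+|b|²) with a = 1, b = (-2 - i).
a* b = (-2 - i), so ⟨σ_y⟩ = -2/6.
⟨S_y⟩ = (ħ/2)·⟨σ_y⟩.

-0.3333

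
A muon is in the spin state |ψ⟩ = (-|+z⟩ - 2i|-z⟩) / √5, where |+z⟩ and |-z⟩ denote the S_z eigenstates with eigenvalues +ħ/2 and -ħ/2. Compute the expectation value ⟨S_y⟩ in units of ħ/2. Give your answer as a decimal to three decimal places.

0.800

⟨σ_y⟩ = 2 Im(a* b)/(|a|²+|b|²) with a = -1, b = -2i.
a* b = 2i, so ⟨σ_y⟩ = 4/5.
⟨S_y⟩ = (ħ/2)·⟨σ_y⟩.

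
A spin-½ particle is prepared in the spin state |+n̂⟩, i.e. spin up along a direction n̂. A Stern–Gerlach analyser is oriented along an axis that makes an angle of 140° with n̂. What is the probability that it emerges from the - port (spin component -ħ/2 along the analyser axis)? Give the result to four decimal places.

For spin-½, the probability of finding spin-up along an axis at angle θ to the initial spin direction is cos²(θ/2); spin-down is sin²(θ/2).
θ = 140°, so P = sin²(70°) ≈ 0.8830.

0.8830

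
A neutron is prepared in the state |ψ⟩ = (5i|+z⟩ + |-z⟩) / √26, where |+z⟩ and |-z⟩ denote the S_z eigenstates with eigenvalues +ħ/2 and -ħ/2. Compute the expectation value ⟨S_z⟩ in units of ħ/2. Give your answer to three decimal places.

0.923

⟨σ_z⟩ = |a|² - |b|² divided by |a|²+|b|², with a, b the |+z⟩, |-z⟩ amplitudes.
= (25 - 1)/26 = 24/26.
⟨S_z⟩ = (ħ/2)·⟨σ_z⟩.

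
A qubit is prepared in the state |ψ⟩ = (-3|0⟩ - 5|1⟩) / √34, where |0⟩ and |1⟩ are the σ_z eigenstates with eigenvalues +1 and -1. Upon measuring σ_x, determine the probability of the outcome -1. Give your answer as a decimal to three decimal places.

|-x⟩ = (|0⟩ - |1⟩)/√2, so ⟨-x|ψ⟩ = (2) / (√2·√34).
P = |2|² / 68 = 4/68.

0.059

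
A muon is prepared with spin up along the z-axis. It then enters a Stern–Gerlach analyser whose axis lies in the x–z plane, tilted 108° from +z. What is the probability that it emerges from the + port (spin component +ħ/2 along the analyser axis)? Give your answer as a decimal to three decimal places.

0.345

For spin-½, the probability of finding spin-up along an axis at angle θ to the initial spin direction is cos²(θ/2); spin-down is sin²(θ/2).
θ = 108°, so P = cos²(54°) ≈ 0.345.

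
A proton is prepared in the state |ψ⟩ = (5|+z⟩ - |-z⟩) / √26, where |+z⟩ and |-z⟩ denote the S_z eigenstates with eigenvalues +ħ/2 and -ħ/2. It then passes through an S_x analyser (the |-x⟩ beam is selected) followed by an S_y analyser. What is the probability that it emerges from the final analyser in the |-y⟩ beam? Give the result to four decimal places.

First analyser (S_x): P(|-x⟩) = |⟨-x|ψ⟩|² = 36/52.
After stage 1 the state is |-x⟩; P(|-y⟩) = |⟨-y|-x⟩|² = 1/2.
Joint probability = 36/52 × 1/2 = 0.3462.

0.3462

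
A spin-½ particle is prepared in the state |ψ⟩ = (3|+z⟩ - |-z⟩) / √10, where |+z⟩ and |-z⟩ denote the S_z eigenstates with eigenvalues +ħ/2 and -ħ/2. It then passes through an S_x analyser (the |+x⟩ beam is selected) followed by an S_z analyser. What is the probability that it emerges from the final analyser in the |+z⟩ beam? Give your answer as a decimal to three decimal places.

0.100

First analyser (S_x): P(|+x⟩) = |⟨+x|ψ⟩|² = 4/20.
After stage 1 the state is |+x⟩; P(|+z⟩) = |⟨+z|+x⟩|² = 1/2.
Joint probability = 4/20 × 1/2 = 0.100.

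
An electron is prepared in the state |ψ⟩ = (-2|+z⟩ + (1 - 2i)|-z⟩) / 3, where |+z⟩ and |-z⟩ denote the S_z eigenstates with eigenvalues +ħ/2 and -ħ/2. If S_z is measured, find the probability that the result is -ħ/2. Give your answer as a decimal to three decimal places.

The -ħ/2 outcome corresponds to |-z⟩. Its amplitude in |ψ⟩ is (1 - 2i)/3.
P = |1 - 2i|² / 9 = 5/9.

0.556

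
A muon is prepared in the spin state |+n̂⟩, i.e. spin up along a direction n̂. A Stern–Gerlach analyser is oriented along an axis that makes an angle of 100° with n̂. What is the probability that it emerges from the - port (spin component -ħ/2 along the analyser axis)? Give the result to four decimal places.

0.5868

For spin-½, the probability of finding spin-up along an axis at angle θ to the initial spin direction is cos²(θ/2); spin-down is sin²(θ/2).
θ = 100°, so P = sin²(50°) ≈ 0.5868.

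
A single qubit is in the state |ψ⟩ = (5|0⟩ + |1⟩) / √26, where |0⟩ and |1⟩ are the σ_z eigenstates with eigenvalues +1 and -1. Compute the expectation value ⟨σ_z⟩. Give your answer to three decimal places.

0.923

⟨σ_z⟩ = |a|² - |b|² divided by |a|²+|b|², with a, b the |0⟩, |1⟩ amplitudes.
= (25 - 1)/26 = 24/26.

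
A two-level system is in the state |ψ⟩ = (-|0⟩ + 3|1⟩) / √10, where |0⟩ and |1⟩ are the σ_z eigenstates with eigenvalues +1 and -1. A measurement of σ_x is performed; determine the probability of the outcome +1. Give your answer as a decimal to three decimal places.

|+x⟩ = (|0⟩ + |1⟩)/√2, so ⟨+x|ψ⟩ = (2) / (√2·√10).
P = |2|² / 20 = 4/20.

0.200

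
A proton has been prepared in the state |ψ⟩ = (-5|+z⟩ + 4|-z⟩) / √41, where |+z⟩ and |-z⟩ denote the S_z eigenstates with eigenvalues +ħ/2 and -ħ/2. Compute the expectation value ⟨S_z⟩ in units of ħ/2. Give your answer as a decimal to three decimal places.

⟨σ_z⟩ = |a|² - |b|² divided by |a|²+|b|², with a, b the |+z⟩, |-z⟩ amplitudes.
= (25 - 16)/41 = 9/41.
⟨S_z⟩ = (ħ/2)·⟨σ_z⟩.

0.220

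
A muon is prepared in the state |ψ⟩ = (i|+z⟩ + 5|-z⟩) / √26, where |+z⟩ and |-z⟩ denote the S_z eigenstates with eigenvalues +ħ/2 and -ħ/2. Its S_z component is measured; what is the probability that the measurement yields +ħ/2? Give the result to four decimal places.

0.0385

The +ħ/2 outcome corresponds to |+z⟩. Its amplitude in |ψ⟩ is i/√26.
P = |i|² / 26 = 1/26.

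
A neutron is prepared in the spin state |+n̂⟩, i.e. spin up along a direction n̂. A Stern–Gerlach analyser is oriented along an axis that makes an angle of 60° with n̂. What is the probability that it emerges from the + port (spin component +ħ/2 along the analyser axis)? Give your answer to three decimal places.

0.750

For spin-½, the probability of finding spin-up along an axis at angle θ to the initial spin direction is cos²(θ/2); spin-down is sin²(θ/2).
θ = 60°, so P = cos²(30°) ≈ 0.750.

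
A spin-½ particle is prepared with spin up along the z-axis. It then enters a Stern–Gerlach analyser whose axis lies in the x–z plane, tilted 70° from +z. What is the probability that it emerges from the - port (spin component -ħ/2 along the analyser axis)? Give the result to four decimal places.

For spin-½, the probability of finding spin-up along an axis at angle θ to the initial spin direction is cos²(θ/2); spin-down is sin²(θ/2).
θ = 70°, so P = sin²(35°) ≈ 0.3290.

0.3290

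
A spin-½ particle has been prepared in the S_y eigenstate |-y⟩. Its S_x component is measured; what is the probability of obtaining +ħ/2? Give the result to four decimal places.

In the S_z basis, |-y⟩ = (|+z⟩ - i|-z⟩)/√2 and |+x⟩ = (|+z⟩ + |-z⟩)/√2.
|⟨+x|-y⟩|² = 1/2.

0.5000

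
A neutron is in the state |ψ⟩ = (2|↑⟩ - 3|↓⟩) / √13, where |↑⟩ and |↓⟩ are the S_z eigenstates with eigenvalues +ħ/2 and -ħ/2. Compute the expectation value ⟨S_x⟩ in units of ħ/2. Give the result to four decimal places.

⟨σ_x⟩ = 2 Re(a* b)/(|a|²+|b|²) with a = 2, b = -3.
a* b = -6, so ⟨σ_x⟩ = -12/13.
⟨S_x⟩ = (ħ/2)·⟨σ_x⟩.

-0.9231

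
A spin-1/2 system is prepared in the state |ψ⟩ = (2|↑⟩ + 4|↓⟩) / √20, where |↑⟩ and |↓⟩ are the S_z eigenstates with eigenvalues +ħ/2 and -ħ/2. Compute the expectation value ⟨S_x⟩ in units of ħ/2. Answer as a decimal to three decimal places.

⟨σ_x⟩ = 2 Re(a* b)/(|a|²+|b|²) with a = 2, b = 4.
a* b = 8, so ⟨σ_x⟩ = 16/20.
⟨S_x⟩ = (ħ/2)·⟨σ_x⟩.

0.800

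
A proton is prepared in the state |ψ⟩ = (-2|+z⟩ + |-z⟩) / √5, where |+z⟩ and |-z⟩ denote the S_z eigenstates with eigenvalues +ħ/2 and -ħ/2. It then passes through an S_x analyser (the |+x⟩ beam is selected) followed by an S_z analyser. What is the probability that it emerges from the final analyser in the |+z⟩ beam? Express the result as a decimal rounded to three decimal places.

First analyser (S_x): P(|+x⟩) = |⟨+x|ψ⟩|² = 1/10.
After stage 1 the state is |+x⟩; P(|+z⟩) = |⟨+z|+x⟩|² = 1/2.
Joint probability = 1/10 × 1/2 = 0.050.

0.050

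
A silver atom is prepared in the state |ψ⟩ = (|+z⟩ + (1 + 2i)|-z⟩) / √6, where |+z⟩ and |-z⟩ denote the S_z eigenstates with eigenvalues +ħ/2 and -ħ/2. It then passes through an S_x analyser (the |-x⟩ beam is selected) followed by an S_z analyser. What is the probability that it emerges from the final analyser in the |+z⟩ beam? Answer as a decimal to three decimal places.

First analyser (S_x): P(|-x⟩) = |⟨-x|ψ⟩|² = 4/12.
After stage 1 the state is |-x⟩; P(|+z⟩) = |⟨+z|-x⟩|² = 1/2.
Joint probability = 4/12 × 1/2 = 0.167.

0.167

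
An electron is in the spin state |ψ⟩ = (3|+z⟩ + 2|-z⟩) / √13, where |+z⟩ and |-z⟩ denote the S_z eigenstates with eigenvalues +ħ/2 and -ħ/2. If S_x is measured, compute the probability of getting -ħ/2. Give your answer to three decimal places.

0.038

|-x⟩ = (|+z⟩ - |-z⟩)/√2, so ⟨-x|ψ⟩ = (1) / (√2·√13).
P = |1|² / 26 = 1/26.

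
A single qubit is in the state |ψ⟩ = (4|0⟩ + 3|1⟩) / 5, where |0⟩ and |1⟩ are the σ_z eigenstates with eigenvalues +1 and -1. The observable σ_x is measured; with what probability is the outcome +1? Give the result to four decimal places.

|+x⟩ = (|0⟩ + |1⟩)/√2, so ⟨+x|ψ⟩ = (7) / (√2·5).
P = |7|² / 50 = 49/50.

0.9800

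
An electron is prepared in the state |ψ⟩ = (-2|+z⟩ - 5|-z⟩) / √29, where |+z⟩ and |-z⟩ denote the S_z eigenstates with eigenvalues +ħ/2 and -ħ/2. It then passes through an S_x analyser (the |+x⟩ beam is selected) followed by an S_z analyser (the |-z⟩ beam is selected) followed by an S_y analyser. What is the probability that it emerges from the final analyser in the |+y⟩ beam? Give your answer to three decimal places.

0.211

First analyser (S_x): P(|+x⟩) = |⟨+x|ψ⟩|² = 49/58.
After stage 1 the state is |+x⟩; P(|-z⟩) = |⟨-z|+x⟩|² = 1/2.
After stage 2 the state is |-z⟩; P(|+y⟩) = |⟨+y|-z⟩|² = 1/2.
Joint probability = 49/58 × 1/2 × 1/2 = 0.211.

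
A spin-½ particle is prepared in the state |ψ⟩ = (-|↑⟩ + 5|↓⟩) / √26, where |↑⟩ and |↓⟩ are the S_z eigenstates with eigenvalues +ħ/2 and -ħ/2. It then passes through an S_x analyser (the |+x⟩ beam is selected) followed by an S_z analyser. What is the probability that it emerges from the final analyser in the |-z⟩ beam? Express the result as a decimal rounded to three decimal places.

0.154

First analyser (S_x): P(|+x⟩) = |⟨+x|ψ⟩|² = 16/52.
After stage 1 the state is |+x⟩; P(|-z⟩) = |⟨-z|+x⟩|² = 1/2.
Joint probability = 16/52 × 1/2 = 0.154.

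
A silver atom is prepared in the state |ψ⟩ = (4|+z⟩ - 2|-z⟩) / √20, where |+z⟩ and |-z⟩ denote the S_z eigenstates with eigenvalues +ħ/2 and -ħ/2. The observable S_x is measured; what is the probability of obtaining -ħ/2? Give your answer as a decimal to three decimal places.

0.900

|-x⟩ = (|+z⟩ - |-z⟩)/√2, so ⟨-x|ψ⟩ = (6) / (√2·√20).
P = |6|² / 40 = 36/40.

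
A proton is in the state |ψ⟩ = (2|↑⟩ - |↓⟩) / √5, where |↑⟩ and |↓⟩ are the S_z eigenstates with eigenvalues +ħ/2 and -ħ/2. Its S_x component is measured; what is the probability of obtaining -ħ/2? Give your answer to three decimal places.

|-x⟩ = (|↑⟩ - |↓⟩)/√2, so ⟨-x|ψ⟩ = (3) / (√2·√5).
P = |3|² / 10 = 9/10.

0.900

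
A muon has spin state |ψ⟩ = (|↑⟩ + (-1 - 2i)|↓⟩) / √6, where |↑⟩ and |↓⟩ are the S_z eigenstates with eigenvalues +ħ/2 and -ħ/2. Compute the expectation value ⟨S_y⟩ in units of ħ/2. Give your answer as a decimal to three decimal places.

⟨σ_y⟩ = 2 Im(a* b)/(|a|²+|b|²) with a = 1, b = (-1 - 2i).
a* b = (-1 - 2i), so ⟨σ_y⟩ = -4/6.
⟨S_y⟩ = (ħ/2)·⟨σ_y⟩.

-0.667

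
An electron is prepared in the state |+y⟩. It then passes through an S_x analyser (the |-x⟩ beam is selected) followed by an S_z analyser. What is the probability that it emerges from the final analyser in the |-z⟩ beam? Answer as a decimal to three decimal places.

0.250

First analyser (S_x): from |+y⟩, P(|-x⟩) = 1/2.
After stage 1 the state is |-x⟩; P(|-z⟩) = |⟨-z|-x⟩|² = 1/2.
Joint probability = 1/2 × 1/2 = 0.250.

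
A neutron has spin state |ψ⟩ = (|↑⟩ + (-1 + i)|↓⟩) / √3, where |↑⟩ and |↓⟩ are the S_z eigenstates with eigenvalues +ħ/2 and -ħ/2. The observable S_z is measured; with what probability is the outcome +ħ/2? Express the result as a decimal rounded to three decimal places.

The +ħ/2 outcome corresponds to |↑⟩. Its amplitude in |ψ⟩ is 1/√3.
P = |1|² / 3 = 1/3.

0.333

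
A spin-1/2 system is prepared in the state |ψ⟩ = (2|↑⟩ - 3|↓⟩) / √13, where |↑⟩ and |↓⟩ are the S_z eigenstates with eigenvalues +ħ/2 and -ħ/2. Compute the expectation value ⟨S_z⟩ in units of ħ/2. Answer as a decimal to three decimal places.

-0.385

⟨σ_z⟩ = |a|² - |b|² divided by |a|²+|b|², with a, b the |↑⟩, |↓⟩ amplitudes.
= (4 - 9)/13 = -5/13.
⟨S_z⟩ = (ħ/2)·⟨σ_z⟩.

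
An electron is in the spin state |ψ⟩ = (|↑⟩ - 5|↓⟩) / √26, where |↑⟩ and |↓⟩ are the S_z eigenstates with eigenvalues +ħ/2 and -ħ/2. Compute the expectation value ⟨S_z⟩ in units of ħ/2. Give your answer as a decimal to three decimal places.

-0.923

⟨σ_z⟩ = |a|² - |b|² divided by |a|²+|b|², with a, b the |↑⟩, |↓⟩ amplitudes.
= (1 - 25)/26 = -24/26.
⟨S_z⟩ = (ħ/2)·⟨σ_z⟩.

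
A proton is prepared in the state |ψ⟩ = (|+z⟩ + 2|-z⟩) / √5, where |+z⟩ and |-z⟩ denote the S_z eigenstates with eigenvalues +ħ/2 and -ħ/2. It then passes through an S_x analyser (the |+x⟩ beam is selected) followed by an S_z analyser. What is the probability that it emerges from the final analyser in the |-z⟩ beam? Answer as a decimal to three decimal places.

First analyser (S_x): P(|+x⟩) = |⟨+x|ψ⟩|² = 9/10.
After stage 1 the state is |+x⟩; P(|-z⟩) = |⟨-z|+x⟩|² = 1/2.
Joint probability = 9/10 × 1/2 = 0.450.

0.450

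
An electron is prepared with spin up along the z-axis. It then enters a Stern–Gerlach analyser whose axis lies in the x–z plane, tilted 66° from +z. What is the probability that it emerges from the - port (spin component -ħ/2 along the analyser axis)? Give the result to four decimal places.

For spin-½, the probability of finding spin-up along an axis at angle θ to the initial spin direction is cos²(θ/2); spin-down is sin²(θ/2).
θ = 66°, so P = sin²(33°) ≈ 0.2966.

0.2966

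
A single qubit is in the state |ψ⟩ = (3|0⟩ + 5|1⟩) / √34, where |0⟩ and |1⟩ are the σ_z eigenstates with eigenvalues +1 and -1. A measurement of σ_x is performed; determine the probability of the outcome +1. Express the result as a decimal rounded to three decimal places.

0.941

|+x⟩ = (|0⟩ + |1⟩)/√2, so ⟨+x|ψ⟩ = (8) / (√2·√34).
P = |8|² / 68 = 64/68.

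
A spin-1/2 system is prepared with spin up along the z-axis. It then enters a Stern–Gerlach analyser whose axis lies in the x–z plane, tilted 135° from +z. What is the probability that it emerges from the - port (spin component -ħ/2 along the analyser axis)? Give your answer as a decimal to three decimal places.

For spin-½, the probability of finding spin-up along an axis at angle θ to the initial spin direction is cos²(θ/2); spin-down is sin²(θ/2).
θ = 135°, so P = sin²(67.5°) ≈ 0.854.

0.854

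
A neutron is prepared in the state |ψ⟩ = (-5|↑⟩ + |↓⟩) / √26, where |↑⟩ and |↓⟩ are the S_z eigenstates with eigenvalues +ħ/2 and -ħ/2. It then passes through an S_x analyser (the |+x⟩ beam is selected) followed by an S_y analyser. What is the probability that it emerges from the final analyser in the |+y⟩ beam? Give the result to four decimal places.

First analyser (S_x): P(|+x⟩) = |⟨+x|ψ⟩|² = 16/52.
After stage 1 the state is |+x⟩; P(|+y⟩) = |⟨+y|+x⟩|² = 1/2.
Joint probability = 16/52 × 1/2 = 0.1538.

0.1538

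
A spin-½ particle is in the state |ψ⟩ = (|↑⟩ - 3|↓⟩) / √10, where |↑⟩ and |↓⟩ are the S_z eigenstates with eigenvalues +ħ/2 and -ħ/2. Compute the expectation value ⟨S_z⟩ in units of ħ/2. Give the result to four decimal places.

-0.8000

⟨σ_z⟩ = |a|² - |b|² divided by |a|²+|b|², with a, b the |↑⟩, |↓⟩ amplitudes.
= (1 - 9)/10 = -8/10.
⟨S_z⟩ = (ħ/2)·⟨σ_z⟩.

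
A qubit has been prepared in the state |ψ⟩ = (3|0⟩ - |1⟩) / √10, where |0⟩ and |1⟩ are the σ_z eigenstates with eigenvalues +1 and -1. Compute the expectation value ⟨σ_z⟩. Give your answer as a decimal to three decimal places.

⟨σ_z⟩ = |a|² - |b|² divided by |a|²+|b|², with a, b the |0⟩, |1⟩ amplitudes.
= (9 - 1)/10 = 8/10.

0.800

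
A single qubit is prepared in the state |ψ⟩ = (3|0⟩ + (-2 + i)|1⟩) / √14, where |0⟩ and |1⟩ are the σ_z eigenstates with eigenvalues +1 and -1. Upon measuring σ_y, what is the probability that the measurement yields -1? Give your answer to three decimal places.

0.286

|-y⟩ = (|0⟩ - i|1⟩)/√2, so ⟨-y|ψ⟩ = (2 - 2i) / (√2·√14).
P = |2 - 2i|² / 28 = 8/28.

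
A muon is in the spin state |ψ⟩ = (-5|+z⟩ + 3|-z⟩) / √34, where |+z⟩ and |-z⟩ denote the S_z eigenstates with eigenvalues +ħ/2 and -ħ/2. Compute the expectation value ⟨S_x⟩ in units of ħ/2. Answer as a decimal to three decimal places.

-0.882

⟨σ_x⟩ = 2 Re(a* b)/(|a|²+|b|²) with a = -5, b = 3.
a* b = -15, so ⟨σ_x⟩ = -30/34.
⟨S_x⟩ = (ħ/2)·⟨σ_x⟩.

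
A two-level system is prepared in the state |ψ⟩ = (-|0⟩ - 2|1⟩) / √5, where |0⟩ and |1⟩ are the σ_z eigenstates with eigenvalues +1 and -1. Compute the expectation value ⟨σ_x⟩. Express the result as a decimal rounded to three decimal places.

0.800

⟨σ_x⟩ = 2 Re(a* b)/(|a|²+|b|²) with a = -1, b = -2.
a* b = 2, so ⟨σ_x⟩ = 4/5.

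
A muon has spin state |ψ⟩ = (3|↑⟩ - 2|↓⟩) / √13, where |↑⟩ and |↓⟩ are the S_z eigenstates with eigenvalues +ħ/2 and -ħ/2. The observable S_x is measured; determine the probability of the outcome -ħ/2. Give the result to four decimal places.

0.9615

|-x⟩ = (|↑⟩ - |↓⟩)/√2, so ⟨-x|ψ⟩ = (5) / (√2·√13).
P = |5|² / 26 = 25/26.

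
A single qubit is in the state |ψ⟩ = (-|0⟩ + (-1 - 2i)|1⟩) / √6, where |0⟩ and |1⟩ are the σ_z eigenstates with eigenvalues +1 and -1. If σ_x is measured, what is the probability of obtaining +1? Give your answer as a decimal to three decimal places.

0.667

|+x⟩ = (|0⟩ + |1⟩)/√2, so ⟨+x|ψ⟩ = (-2 - 2i) / (√2·√6).
P = |-2 - 2i|² / 12 = 8/12.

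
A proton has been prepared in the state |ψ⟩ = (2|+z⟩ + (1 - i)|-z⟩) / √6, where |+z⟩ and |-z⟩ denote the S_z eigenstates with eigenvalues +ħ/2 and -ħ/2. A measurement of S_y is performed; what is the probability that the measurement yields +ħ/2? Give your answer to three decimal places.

0.167

|+y⟩ = (|+z⟩ + i|-z⟩)/√2, so ⟨+y|ψ⟩ = (1 - i) / (√2·√6).
P = |1 - i|² / 12 = 2/12.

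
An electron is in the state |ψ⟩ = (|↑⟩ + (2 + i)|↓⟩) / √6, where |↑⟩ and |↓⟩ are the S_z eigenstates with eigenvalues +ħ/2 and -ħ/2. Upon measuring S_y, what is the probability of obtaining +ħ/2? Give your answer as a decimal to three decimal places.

|+y⟩ = (|↑⟩ + i|↓⟩)/√2, so ⟨+y|ψ⟩ = (2 - 2i) / (√2·√6).
P = |2 - 2i|² / 12 = 8/12.

0.667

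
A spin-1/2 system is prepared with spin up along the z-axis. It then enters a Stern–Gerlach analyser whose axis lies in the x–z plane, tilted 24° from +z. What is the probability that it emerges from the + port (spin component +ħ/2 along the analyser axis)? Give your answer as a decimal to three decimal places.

0.957

For spin-½, the probability of finding spin-up along an axis at angle θ to the initial spin direction is cos²(θ/2); spin-down is sin²(θ/2).
θ = 24°, so P = cos²(12°) ≈ 0.957.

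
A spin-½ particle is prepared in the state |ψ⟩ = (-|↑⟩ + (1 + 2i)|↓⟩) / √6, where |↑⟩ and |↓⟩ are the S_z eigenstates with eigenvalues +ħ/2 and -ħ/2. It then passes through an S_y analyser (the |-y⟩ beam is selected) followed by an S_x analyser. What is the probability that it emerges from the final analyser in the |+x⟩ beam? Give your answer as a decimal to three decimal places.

First analyser (S_y): P(|-y⟩) = |⟨-y|ψ⟩|² = 10/12.
After stage 1 the state is |-y⟩; P(|+x⟩) = |⟨+x|-y⟩|² = 1/2.
Joint probability = 10/12 × 1/2 = 0.417.

0.417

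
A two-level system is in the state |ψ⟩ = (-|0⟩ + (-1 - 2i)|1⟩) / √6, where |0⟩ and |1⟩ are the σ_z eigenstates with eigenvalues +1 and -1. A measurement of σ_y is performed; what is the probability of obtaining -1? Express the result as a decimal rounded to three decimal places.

0.167

|-y⟩ = (|0⟩ - i|1⟩)/√2, so ⟨-y|ψ⟩ = (1 - i) / (√2·√6).
P = |1 - i|² / 12 = 2/12.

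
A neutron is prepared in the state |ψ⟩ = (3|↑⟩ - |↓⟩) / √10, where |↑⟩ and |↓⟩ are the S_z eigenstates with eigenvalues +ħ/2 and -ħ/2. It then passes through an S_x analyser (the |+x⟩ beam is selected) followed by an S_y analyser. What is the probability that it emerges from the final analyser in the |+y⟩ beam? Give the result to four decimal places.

First analyser (S_x): P(|+x⟩) = |⟨+x|ψ⟩|² = 4/20.
After stage 1 the state is |+x⟩; P(|+y⟩) = |⟨+y|+x⟩|² = 1/2.
Joint probability = 4/20 × 1/2 = 0.1000.

0.1000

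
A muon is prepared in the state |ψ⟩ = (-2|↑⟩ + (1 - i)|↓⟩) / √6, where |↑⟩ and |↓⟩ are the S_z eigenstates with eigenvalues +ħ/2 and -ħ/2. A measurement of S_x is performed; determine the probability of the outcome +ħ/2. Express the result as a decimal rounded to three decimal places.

0.167

|+x⟩ = (|↑⟩ + |↓⟩)/√2, so ⟨+x|ψ⟩ = (-1 - i) / (√2·√6).
P = |-1 - i|² / 12 = 2/12.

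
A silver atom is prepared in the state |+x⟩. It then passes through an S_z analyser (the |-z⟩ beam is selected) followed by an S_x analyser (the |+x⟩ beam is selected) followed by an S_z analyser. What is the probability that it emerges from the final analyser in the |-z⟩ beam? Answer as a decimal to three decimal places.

0.125

First analyser (S_z): from |+x⟩, P(|-z⟩) = 1/2.
After stage 1 the state is |-z⟩; P(|+x⟩) = |⟨+x|-z⟩|² = 1/2.
After stage 2 the state is |+x⟩; P(|-z⟩) = |⟨-z|+x⟩|² = 1/2.
Joint probability = 1/2 × 1/2 × 1/2 = 0.125.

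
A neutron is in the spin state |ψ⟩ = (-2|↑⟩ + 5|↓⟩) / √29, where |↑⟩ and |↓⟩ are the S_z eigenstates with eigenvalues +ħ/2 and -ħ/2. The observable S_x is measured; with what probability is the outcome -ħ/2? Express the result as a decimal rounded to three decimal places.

|-x⟩ = (|↑⟩ - |↓⟩)/√2, so ⟨-x|ψ⟩ = (-7) / (√2·√29).
P = |-7|² / 58 = 49/58.

0.845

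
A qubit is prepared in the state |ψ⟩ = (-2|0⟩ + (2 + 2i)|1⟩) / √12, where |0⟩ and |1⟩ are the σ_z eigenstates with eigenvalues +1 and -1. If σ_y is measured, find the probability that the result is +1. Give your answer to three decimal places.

|+y⟩ = (|0⟩ + i|1⟩)/√2, so ⟨+y|ψ⟩ = (-2i) / (√2·√12).
P = |-2i|² / 24 = 4/24.

0.167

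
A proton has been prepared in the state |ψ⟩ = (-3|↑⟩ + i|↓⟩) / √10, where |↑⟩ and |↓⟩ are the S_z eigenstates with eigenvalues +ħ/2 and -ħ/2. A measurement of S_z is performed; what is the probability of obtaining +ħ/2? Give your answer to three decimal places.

0.900

The +ħ/2 outcome corresponds to |↑⟩. Its amplitude in |ψ⟩ is -3/√10.
P = |-3|² / 10 = 9/10.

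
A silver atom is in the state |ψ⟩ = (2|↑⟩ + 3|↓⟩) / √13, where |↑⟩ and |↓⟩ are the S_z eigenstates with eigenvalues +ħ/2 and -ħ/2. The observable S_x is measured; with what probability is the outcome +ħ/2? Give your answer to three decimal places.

0.962

|+x⟩ = (|↑⟩ + |↓⟩)/√2, so ⟨+x|ψ⟩ = (5) / (√2·√13).
P = |5|² / 26 = 25/26.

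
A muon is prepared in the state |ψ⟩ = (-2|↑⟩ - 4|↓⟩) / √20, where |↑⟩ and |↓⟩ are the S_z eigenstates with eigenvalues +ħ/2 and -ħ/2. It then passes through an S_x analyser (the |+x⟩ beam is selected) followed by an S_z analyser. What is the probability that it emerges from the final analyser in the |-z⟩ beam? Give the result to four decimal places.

0.4500

First analyser (S_x): P(|+x⟩) = |⟨+x|ψ⟩|² = 36/40.
After stage 1 the state is |+x⟩; P(|-z⟩) = |⟨-z|+x⟩|² = 1/2.
Joint probability = 36/40 × 1/2 = 0.4500.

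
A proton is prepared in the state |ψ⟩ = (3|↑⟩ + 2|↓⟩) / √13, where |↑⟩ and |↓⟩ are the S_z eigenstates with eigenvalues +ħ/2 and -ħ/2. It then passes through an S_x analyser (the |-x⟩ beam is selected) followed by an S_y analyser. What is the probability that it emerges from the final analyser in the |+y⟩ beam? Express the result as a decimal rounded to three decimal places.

0.019

First analyser (S_x): P(|-x⟩) = |⟨-x|ψ⟩|² = 1/26.
After stage 1 the state is |-x⟩; P(|+y⟩) = |⟨+y|-x⟩|² = 1/2.
Joint probability = 1/26 × 1/2 = 0.019.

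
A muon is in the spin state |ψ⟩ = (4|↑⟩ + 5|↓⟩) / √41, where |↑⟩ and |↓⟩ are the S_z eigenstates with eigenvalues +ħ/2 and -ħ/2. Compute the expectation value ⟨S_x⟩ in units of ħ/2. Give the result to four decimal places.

0.9756

⟨σ_x⟩ = 2 Re(a* b)/(|a|²+|b|²) with a = 4, b = 5.
a* b = 20, so ⟨σ_x⟩ = 40/41.
⟨S_x⟩ = (ħ/2)·⟨σ_x⟩.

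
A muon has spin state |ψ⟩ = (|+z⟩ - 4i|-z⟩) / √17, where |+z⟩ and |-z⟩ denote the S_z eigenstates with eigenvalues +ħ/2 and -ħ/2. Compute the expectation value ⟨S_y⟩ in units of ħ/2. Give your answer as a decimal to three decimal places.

-0.471

⟨σ_y⟩ = 2 Im(a* b)/(|a|²+|b|²) with a = 1, b = -4i.
a* b = -4i, so ⟨σ_y⟩ = -8/17.
⟨S_y⟩ = (ħ/2)·⟨σ_y⟩.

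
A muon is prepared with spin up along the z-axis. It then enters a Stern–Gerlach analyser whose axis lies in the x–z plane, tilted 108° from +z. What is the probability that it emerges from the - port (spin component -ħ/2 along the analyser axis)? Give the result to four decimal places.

For spin-½, the probability of finding spin-up along an axis at angle θ to the initial spin direction is cos²(θ/2); spin-down is sin²(θ/2).
θ = 108°, so P = sin²(54°) ≈ 0.6545.

0.6545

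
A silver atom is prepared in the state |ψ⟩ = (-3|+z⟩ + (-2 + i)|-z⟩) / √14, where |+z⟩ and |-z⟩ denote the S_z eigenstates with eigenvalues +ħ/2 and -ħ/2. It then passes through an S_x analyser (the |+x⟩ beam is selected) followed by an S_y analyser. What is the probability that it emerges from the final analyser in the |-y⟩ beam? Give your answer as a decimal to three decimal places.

First analyser (S_x): P(|+x⟩) = |⟨+x|ψ⟩|² = 26/28.
After stage 1 the state is |+x⟩; P(|-y⟩) = |⟨-y|+x⟩|² = 1/2.
Joint probability = 26/28 × 1/2 = 0.464.

0.464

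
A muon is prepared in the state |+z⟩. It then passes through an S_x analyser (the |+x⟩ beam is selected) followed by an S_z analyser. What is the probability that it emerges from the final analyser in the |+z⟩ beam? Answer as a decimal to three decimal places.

0.250

First analyser (S_x): from |+z⟩, P(|+x⟩) = 1/2.
After stage 1 the state is |+x⟩; P(|+z⟩) = |⟨+z|+x⟩|² = 1/2.
Joint probability = 1/2 × 1/2 = 0.250.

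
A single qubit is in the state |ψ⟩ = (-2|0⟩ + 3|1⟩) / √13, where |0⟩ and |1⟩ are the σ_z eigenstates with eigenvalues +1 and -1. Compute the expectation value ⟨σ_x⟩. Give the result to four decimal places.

⟨σ_x⟩ = 2 Re(a* b)/(|a|²+|b|²) with a = -2, b = 3.
a* b = -6, so ⟨σ_x⟩ = -12/13.

-0.9231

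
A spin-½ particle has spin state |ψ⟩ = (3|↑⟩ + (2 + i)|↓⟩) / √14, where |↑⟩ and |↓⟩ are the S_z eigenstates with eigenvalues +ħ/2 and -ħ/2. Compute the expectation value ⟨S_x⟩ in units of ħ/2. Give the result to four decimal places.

0.8571

⟨σ_x⟩ = 2 Re(a* b)/(|a|²+|b|²) with a = 3, b = (2 + i).
a* b = (6 + 3i), so ⟨σ_x⟩ = 12/14.
⟨S_x⟩ = (ħ/2)·⟨σ_x⟩.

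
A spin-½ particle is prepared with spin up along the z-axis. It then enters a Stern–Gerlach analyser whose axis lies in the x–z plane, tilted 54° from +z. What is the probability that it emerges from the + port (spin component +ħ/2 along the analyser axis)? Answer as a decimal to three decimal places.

0.794

For spin-½, the probability of finding spin-up along an axis at angle θ to the initial spin direction is cos²(θ/2); spin-down is sin²(θ/2).
θ = 54°, so P = cos²(27°) ≈ 0.794.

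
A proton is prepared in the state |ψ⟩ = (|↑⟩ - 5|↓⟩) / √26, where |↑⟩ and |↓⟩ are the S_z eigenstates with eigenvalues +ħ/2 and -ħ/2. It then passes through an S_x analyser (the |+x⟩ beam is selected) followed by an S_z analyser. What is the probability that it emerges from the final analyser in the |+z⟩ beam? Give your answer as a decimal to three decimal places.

0.154

First analyser (S_x): P(|+x⟩) = |⟨+x|ψ⟩|² = 16/52.
After stage 1 the state is |+x⟩; P(|+z⟩) = |⟨+z|+x⟩|² = 1/2.
Joint probability = 16/52 × 1/2 = 0.154.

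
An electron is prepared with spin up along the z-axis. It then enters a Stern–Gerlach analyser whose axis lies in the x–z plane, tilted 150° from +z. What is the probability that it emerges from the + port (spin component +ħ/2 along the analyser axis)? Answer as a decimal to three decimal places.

0.067

For spin-½, the probability of finding spin-up along an axis at angle θ to the initial spin direction is cos²(θ/2); spin-down is sin²(θ/2).
θ = 150°, so P = cos²(75°) ≈ 0.067.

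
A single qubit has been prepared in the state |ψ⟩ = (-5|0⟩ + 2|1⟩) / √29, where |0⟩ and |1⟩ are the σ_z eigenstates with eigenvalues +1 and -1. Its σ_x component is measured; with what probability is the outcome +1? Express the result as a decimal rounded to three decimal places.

|+x⟩ = (|0⟩ + |1⟩)/√2, so ⟨+x|ψ⟩ = (-3) / (√2·√29).
P = |-3|² / 58 = 9/58.

0.155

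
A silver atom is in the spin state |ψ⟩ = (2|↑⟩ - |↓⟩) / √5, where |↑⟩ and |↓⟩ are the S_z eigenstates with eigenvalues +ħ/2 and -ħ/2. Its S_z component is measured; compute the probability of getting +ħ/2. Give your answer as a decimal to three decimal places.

0.800

The +ħ/2 outcome corresponds to |↑⟩. Its amplitude in |ψ⟩ is 2/√5.
P = |2|² / 5 = 4/5.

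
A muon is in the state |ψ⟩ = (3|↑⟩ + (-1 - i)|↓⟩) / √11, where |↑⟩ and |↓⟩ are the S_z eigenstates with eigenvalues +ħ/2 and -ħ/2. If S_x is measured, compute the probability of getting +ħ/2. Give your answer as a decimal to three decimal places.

0.227

|+x⟩ = (|↑⟩ + |↓⟩)/√2, so ⟨+x|ψ⟩ = (2 - i) / (√2·√11).
P = |2 - i|² / 22 = 5/22.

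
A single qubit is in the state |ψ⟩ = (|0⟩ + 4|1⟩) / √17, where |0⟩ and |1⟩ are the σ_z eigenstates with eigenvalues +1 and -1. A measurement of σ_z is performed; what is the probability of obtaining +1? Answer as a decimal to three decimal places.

0.059

The +1 outcome corresponds to |0⟩. Its amplitude in |ψ⟩ is 1/√17.
P = |1|² / 17 = 1/17.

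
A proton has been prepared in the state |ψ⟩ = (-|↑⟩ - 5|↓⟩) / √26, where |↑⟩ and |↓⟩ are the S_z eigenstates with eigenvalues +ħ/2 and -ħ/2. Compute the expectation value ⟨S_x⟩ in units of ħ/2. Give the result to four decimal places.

0.3846

⟨σ_x⟩ = 2 Re(a* b)/(|a|²+|b|²) with a = -1, b = -5.
a* b = 5, so ⟨σ_x⟩ = 10/26.
⟨S_x⟩ = (ħ/2)·⟨σ_x⟩.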